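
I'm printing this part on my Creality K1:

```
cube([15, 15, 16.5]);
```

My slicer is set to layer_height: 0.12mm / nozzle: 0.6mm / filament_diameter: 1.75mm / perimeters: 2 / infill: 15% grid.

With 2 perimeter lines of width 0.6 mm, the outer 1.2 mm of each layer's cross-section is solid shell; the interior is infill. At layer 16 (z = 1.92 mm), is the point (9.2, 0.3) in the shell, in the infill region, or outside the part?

shell

At z = 1.92 mm: the cube (footprint 15×15) is included at this height. Overall, the cross-section is a single solid region. The nearest boundary edge runs (0.00, 0.00)→(15.00, 0.00); distance from the point to it = 0.30 mm. The point is inside the cross-section, 0.30 mm from the nearest boundary — within the 1.2 mm shell band (2 × 0.6).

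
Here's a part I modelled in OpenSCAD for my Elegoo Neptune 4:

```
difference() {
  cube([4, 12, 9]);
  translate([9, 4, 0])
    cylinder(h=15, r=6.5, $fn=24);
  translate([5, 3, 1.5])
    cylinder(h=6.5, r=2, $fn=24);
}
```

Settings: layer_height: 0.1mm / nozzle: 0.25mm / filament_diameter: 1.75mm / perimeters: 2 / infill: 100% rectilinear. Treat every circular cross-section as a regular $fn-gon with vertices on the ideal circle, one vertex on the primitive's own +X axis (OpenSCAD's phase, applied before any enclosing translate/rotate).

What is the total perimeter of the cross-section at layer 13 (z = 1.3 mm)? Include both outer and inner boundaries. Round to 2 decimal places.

At z = 1.3 mm: the cube is present — its section is the full 4×12 rectangle (perimeter 32.00 mm); the cylinder at (9, 4): section is a regular 24-gon, circumradius r=6.5 (perimeter = 2·24·6.500·sin(180°/24) = 40.72 mm); the cylinder at (5, 3) is absent (z outside [1.5, 8]); After the difference (first − rest): starting from the 4×12 cube, the r=6.5 cylinder at (9, 4) partially overlaps it — only the 8.18 mm² overlap (of its 131.22 mm²) is removed, clipping the outline — boundary = 32.64 mm. Overall, the cross-section is a single solid region. Total boundary length (outer) = 32.64 mm.

32.64 mm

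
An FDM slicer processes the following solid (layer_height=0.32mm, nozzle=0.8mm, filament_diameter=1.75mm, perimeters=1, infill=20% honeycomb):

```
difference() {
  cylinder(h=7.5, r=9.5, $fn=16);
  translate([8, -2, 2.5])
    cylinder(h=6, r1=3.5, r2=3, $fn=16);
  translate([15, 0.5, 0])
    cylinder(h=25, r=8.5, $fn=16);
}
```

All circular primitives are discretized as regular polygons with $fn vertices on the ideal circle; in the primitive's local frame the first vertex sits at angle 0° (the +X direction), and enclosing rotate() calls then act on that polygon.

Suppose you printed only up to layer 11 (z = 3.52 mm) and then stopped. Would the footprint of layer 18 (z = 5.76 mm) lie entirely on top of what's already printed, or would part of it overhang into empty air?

part overhangs

Compare the two slices. At z = 3.52: the cylinder: section is a regular 16-gon, circumradius r=9.5 (area = (16/2)·9.500²·sin(360°/16) = 276.30 mm²); the cone at (8, -2): at t=0.170 of its height the radius interpolates to r₁+(r₂−r₁)t = 3.415, giving a regular 16-gon of that circumradius (area = (16/2)·3.415²·sin(360°/16) = 35.70 mm²); the cylinder at (15, 0.5): section is a regular 16-gon, circumradius r=8.5 (area = (16/2)·8.500²·sin(360°/16) = 221.19 mm²); Subtracting the remaining from the first: starting from the r=9.5 cylinder (276.30 mm²), the cone at (8, -2) partially overlaps it — only the 24.10 mm² overlap (of its 35.70 mm²) is removed, clipping the outline; the r=8.5 cylinder at (15, 0.5) partially overlaps it — only the 6.07 mm² overlap (of its 221.19 mm²) is removed, clipping the outline — area = 246.12 mm². At z = 5.76: the r=9.5 cylinder contributes a regular 16-gon of circumradius 9.5 (area = (16/2)·9.500²·sin(360°/16) = 276.30 mm²); the cone at (8, -2) (r1=3.5→r2=3) has section circumradius 3.228 here — a regular 16-gon (area = (16/2)·3.228²·sin(360°/16) = 31.91 mm²); the cylinder at (15, 0.5): section is a regular 16-gon, circumradius r=8.5 (area = (16/2)·8.500²·sin(360°/16) = 221.19 mm²); Subtracting the remaining from the first: starting from the r=9.5 cylinder (276.30 mm²), the cone at (8, -2) partially overlaps it — only the 22.02 mm² overlap (of its 31.91 mm²) is removed, clipping the outline; the r=8.5 cylinder at (15, 0.5) partially overlaps it — only the 6.58 mm² overlap (of its 221.19 mm²) is removed, clipping the outline — area = 247.70 mm². Checking containment: at z = 5.76 the cross-section extends beyond the z = 3.52 cross-section by about 1.57 mm².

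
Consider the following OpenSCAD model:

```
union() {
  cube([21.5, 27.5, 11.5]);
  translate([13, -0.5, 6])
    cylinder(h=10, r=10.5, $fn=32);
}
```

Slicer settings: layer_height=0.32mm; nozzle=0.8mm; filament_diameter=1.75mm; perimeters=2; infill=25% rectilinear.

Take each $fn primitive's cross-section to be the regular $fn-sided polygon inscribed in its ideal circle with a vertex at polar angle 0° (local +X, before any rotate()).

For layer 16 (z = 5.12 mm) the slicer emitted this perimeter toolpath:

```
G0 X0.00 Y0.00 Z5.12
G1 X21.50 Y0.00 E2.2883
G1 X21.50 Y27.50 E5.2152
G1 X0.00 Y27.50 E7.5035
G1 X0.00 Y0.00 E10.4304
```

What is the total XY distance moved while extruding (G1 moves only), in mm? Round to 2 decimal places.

98.00 mm

Sum the Euclidean lengths of each G1 segment: total = 98.00 mm.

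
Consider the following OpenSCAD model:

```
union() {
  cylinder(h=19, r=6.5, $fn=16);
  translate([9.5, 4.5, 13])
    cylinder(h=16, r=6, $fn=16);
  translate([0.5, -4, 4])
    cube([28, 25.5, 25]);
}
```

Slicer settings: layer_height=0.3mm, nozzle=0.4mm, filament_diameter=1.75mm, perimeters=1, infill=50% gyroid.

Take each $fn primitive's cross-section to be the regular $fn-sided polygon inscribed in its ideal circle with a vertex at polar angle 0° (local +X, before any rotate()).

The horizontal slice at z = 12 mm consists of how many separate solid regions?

1

At z = 12 mm: the r=6.5 cylinder gives a regular 16-gon of circumradius 6.5 (constant along its height); the cylinder at (9.5, 4.5) is absent (z outside [13, 29]); the cube at (0.5, -4) is present — its section is the full 28×25.5 rectangle; Combining (union): the regions partially overlap (shared area 50.98 mm²), so overlapping operands fuse into one piece — 1 connected region. The result has 1 disconnected region.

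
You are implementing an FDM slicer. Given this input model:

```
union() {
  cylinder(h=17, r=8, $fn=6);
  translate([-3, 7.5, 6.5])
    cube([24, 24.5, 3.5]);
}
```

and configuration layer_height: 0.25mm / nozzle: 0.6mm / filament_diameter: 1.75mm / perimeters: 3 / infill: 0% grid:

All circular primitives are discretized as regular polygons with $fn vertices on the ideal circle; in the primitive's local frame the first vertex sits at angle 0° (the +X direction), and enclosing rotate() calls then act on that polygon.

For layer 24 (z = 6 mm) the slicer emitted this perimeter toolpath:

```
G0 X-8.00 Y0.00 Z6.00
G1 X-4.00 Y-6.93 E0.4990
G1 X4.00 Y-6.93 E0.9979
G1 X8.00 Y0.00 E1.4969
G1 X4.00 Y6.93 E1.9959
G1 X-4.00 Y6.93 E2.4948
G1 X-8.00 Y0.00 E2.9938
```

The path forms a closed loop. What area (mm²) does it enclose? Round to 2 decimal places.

Apply the shoelace formula to the sequence of (X, Y) vertices; enclosed area = 166.32 mm².

166.32 mm²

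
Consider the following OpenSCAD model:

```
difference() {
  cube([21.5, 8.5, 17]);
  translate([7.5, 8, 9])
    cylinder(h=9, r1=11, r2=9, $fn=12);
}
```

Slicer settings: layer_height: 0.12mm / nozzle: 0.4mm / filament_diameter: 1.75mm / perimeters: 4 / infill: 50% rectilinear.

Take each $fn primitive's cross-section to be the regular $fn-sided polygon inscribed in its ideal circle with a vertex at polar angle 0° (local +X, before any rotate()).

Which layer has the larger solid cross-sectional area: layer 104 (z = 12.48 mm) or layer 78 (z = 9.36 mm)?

Layer 104 (z = 12.48): the cube (footprint 21.5×8.5) is included at this height (area 182.75 mm²); the cone at (7.5, 8): at t=0.387 of its height the radius interpolates to r₁+(r₂−r₁)t = 10.227, giving a regular 12-gon of that circumradius (area = (12/2)·10.227²·sin(360°/12) = 313.75 mm²); Taking the first minus the rest: starting from the 21.5×8.5 cube (182.75 mm²), the cone at (7.5, 8) partially overlaps it — only the 137.85 mm² overlap (of its 313.75 mm²) is removed, clipping the outline — area = 44.90 mm². So its area = 44.90 mm². Layer 78 (z = 9.36): the cube is present — its section is the full 21.5×8.5 rectangle (area 182.75 mm²); the cone at (7.5, 8): at t=0.040 of its height the radius interpolates to r₁+(r₂−r₁)t = 10.920, giving a regular 12-gon of that circumradius (area = (12/2)·10.920²·sin(360°/12) = 357.74 mm²); Taking the first minus the rest: starting from the 21.5×8.5 cube (182.75 mm²), the cone at (7.5, 8) partially overlaps it — only the 145.43 mm² overlap (of its 357.74 mm²) is removed, clipping the outline — area = 37.32 mm². So its area = 37.32 mm². Layer 104 is larger (44.90 vs 37.32 mm²).

layer 104 (z = 12.48 mm)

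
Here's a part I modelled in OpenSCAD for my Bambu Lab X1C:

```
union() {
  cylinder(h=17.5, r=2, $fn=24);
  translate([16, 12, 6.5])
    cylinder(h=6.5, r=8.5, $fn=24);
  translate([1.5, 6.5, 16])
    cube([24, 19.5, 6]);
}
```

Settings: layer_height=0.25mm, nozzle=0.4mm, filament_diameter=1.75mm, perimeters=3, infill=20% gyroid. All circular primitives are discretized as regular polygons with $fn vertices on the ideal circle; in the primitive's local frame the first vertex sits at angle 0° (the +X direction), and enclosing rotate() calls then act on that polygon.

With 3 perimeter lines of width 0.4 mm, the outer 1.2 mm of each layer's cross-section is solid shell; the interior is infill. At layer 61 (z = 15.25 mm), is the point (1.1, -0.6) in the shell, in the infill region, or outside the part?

shell

At z = 15.25 mm: the r=2 cylinder gives a regular 24-gon of circumradius 2 (constant along its height); the cylinder at (16, 12) does not reach this height (z outside [6.5, 13]); the cube at (1.5, 6.5) is not intersected at this z (z outside [16, 22]); Merging all regions: only the r=2 cylinder is present, so the union is just that shape — 1 connected region. Overall, the cross-section is a single solid region. The nearest boundary edge runs (1.73, -1.00)→(1.93, -0.52); distance from the point to it = 0.74 mm. The point is inside the cross-section, 0.74 mm from the nearest boundary — within the 1.2 mm shell band (3 × 0.4).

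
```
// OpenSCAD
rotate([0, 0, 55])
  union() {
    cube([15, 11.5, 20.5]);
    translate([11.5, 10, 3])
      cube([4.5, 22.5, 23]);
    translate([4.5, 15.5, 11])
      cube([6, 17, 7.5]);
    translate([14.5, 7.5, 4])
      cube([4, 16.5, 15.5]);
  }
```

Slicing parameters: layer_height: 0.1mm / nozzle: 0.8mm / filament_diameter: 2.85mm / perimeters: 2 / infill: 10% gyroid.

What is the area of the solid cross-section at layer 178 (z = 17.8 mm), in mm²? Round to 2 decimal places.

414.25 mm²

At z = 17.8 mm: the 15×11.5 cube contributes its full rectangle (area 172.50 mm²); the cube at (11.5, 10) (footprint 4.5×22.5) is included at this height (area 101.25 mm²); the cube at (4.5, 15.5) (footprint 6×17) is included at this height (area 102.00 mm²); the cube at (14.5, 7.5) is present — its section is the full 4×16.5 rectangle (area 66.00 mm²); Combining (union): the regions partially overlap — summed areas 441.75 mm² minus the doubly-counted overlap 27.50 mm² gives 414.25 mm² — area = 414.25 mm²; (whole slice rotated 55° about Z — lengths, areas and connectivity unchanged). Overall, the cross-section has 2 separate islands. Net area = 414.25 mm².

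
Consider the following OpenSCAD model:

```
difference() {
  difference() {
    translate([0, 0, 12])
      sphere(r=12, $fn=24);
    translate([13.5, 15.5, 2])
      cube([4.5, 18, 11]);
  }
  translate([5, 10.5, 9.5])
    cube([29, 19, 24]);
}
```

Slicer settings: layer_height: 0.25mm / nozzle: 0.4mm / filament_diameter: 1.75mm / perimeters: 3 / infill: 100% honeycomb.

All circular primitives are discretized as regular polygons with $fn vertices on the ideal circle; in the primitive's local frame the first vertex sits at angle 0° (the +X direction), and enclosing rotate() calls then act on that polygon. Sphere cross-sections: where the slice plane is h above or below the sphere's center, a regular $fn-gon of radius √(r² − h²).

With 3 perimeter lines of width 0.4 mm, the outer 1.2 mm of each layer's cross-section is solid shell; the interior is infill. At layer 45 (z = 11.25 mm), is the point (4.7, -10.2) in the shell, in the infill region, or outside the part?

At z = 11.25 mm: the r=12 sphere contributes a regular 24-gon of circumradius √(12²−0.75²) = 11.977; the 4.5×18 cube at (13.5, 15.5) contributes its full rectangle; After the difference (first − rest): starting from the r=12 sphere, the 4.5×18 cube at (13.5, 15.5) misses the remaining region (no effect) — 1 connected region; the cube at (5, 10.5) is present — its section is the full 29×19 rectangle; Subtracting the remaining from the first: starting from that combined region, the 29×19 cube at (5, 10.5) partially overlaps it — only the 0.10 mm² overlap (of its 551.00 mm²) is removed, clipping the outline — 1 connected region. Overall, the cross-section is a single solid region. The nearest boundary edge runs (5.99, -10.37)→(3.10, -11.57); distance from the point to it = 0.65 mm. The point is inside the cross-section, 0.65 mm from the nearest boundary — within the 1.2 mm shell band (3 × 0.4).

shell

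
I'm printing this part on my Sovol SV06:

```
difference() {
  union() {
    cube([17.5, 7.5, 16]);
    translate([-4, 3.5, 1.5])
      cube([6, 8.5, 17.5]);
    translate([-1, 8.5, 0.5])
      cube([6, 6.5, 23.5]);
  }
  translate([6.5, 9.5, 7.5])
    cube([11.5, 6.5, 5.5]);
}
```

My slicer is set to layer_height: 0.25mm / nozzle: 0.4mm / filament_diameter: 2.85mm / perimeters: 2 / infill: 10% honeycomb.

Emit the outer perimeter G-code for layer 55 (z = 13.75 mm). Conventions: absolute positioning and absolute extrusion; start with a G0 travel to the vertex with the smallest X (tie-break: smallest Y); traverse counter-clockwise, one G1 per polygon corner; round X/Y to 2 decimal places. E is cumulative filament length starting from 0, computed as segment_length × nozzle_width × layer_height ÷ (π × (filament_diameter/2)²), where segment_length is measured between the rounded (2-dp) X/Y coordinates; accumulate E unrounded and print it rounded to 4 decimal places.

G0 X-4.00 Y3.50 Z13.75
G1 X0.00 Y3.50 E0.0627
G1 X0.00 Y0.00 E0.1176
G1 X17.50 Y0.00 E0.3919
G1 X17.50 Y7.50 E0.5095
G1 X2.00 Y7.50 E0.7524
G1 X2.00 Y8.50 E0.7681
G1 X5.00 Y8.50 E0.8151
G1 X5.00 Y15.00 E0.9170
G1 X-1.00 Y15.00 E1.0111
G1 X-1.00 Y12.00 E1.0581
G1 X-4.00 Y12.00 E1.1051
G1 X-4.00 Y3.50 E1.2384

At z = 13.75 mm: the cube (footprint 17.5×7.5) is included at this height; the cube at (-4, 3.5) is present — its section is the full 6×8.5 rectangle; the 6×6.5 cube at (-1, 8.5) contributes its full rectangle; Combining (union): the regions partially overlap (shared area 18.50 mm²), so overlapping operands fuse into one piece — 1 connected region; the cube at (6.5, 9.5) does not reach this height (z outside [7.5, 13]); Subtracting the remaining from the first: none of the subtracted shapes is present at this height, so the result so far is unchanged — 1 connected region. The outline is a single polygon with 12 vertices. Extrusion per mm of travel: 0.4 × 0.25 / (π × 1.425²) = 0.015675. Accumulating E over each segment gives final E = 1.2384.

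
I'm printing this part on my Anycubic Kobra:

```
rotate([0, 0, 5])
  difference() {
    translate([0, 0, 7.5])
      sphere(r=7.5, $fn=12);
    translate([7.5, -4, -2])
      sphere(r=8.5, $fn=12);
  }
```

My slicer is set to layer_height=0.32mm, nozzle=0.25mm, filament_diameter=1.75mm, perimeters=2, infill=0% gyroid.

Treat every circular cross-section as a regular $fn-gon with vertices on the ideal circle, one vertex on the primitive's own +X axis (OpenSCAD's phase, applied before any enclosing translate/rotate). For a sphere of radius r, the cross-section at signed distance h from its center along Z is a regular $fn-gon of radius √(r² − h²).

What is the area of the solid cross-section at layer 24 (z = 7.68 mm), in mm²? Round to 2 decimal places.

168.65 mm²

At z = 7.68 mm: the r=7.5 sphere slices to a regular 12-gon of circumradius 7.498 (√(r²−h²) with h=0.18 from center) (area = (12/2)·7.498²·sin(360°/12) = 168.65 mm²); the sphere at (7.5, -4) is not intersected at this z (|z−center|=9.680 > r=8.5); Taking the first minus the rest: none of the subtracted shapes is present at this height, so the r=7.5 sphere is unchanged — area = 168.65 mm²; (rotated 5° about Z; rotation is an isometry so areas/perimeters/island counts are preserved). Overall, the cross-section is a single solid region. Net area = 168.65 mm².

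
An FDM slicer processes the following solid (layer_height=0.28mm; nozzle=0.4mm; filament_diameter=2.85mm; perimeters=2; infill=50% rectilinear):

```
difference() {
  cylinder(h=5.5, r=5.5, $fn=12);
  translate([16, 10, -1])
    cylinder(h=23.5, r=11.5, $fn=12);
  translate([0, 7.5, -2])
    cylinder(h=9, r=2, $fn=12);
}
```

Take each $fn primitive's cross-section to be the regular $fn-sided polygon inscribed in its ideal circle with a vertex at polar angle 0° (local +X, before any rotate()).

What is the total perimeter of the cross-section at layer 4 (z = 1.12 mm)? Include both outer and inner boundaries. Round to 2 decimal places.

34.16 mm

At z = 1.12 mm: the cylinder: section is a regular 12-gon, circumradius r=5.5 (perimeter = 2·12·5.500·sin(180°/12) = 34.16 mm); the r=11.5 cylinder at (16, 10) contributes a regular 12-gon of circumradius 11.5 (perimeter = 2·12·11.500·sin(180°/12) = 71.43 mm); the r=2 cylinder at (0, 7.5) contributes a regular 12-gon of circumradius 2 (perimeter = 2·12·2.000·sin(180°/12) = 12.42 mm); Subtracting the remaining from the first: starting from the r=5.5 cylinder, the r=11.5 cylinder at (16, 10) misses the remaining region (no effect); the r=2 cylinder at (0, 7.5) misses the remaining region (no effect) — boundary = 34.16 mm. Overall, the cross-section is a single solid region. Total boundary length (outer) = 34.16 mm.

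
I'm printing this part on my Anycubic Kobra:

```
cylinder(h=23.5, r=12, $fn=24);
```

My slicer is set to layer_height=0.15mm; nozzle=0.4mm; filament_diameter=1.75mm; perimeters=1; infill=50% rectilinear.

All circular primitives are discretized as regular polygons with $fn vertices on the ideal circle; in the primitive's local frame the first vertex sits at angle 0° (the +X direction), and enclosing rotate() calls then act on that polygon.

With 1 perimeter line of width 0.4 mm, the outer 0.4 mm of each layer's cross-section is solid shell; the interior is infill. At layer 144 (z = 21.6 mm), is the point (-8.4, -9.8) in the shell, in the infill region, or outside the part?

At z = 21.6 mm: the r=12 cylinder contributes a regular 24-gon of circumradius 12. Overall, the cross-section is a single solid region. The nearest boundary edge runs (-8.49, -8.49)→(-6.00, -10.39); distance from the point to it = 0.99 mm. The point is not inside any of the regions above, so it lies outside the cross-section (0.99 mm from the nearest boundary).

outside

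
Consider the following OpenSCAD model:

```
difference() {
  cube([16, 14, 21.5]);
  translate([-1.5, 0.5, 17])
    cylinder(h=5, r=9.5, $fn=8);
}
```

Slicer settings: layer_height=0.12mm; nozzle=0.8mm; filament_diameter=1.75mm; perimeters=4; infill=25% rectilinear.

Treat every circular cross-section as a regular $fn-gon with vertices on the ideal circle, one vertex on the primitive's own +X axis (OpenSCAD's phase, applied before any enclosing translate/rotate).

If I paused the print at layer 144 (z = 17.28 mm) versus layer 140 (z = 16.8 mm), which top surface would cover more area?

layer 140 (z = 16.8 mm)

Layer 144 (z = 17.28): the cube is present — its section is the full 16×14 rectangle (area 224.00 mm²); the r=9.5 cylinder at (-1.5, 0.5) gives a regular 8-gon of circumradius 9.5 (constant along its height) (area = (8/2)·9.500²·sin(360°/8) = 255.27 mm²); After the difference (first − rest): starting from the 16×14 cube (224.00 mm²), the r=9.5 cylinder at (-1.5, 0.5) partially overlaps it — only the 53.98 mm² overlap (of its 255.27 mm²) is removed, clipping the outline — area = 170.02 mm². So its area = 170.02 mm². Layer 140 (z = 16.8): the 16×14 cube contributes its full rectangle (area 224.00 mm²); the cylinder at (-1.5, 0.5) is absent (z outside [17, 22]); Subtracting the remaining from the first: none of the subtracted shapes is present at this height, so the 16×14 cube is unchanged — area = 224.00 mm². So its area = 224.00 mm². Layer 140 is larger (224.00 vs 170.02 mm²).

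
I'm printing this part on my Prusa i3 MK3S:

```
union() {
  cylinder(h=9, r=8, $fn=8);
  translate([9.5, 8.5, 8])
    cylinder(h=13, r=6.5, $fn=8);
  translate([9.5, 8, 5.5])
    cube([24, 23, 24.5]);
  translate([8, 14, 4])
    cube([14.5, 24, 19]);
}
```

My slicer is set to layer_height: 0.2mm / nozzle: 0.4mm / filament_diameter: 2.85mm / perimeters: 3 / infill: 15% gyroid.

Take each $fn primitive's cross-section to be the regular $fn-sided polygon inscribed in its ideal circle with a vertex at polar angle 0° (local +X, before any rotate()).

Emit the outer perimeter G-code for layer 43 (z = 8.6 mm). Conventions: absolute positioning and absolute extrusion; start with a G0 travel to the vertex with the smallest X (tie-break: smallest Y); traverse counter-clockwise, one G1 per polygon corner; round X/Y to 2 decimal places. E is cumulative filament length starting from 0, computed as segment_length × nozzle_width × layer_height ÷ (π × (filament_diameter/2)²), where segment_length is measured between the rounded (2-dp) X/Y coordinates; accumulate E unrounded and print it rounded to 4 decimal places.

G0 X-8.00 Y0.00 Z8.60
G1 X-5.66 Y-5.66 E0.0768
G1 X0.00 Y-8.00 E0.1536
G1 X5.66 Y-5.66 E0.2304
G1 X8.00 Y0.00 E0.3072
G1 X6.69 Y3.16 E0.3501
G1 X9.50 Y2.00 E0.3882
G1 X14.10 Y3.90 E0.4507
G1 X15.79 Y8.00 E0.5063
G1 X33.50 Y8.00 E0.7284
G1 X33.50 Y31.00 E1.0168
G1 X22.50 Y31.00 E1.1547
G1 X22.50 Y38.00 E1.2425
G1 X8.00 Y38.00 E1.4243
G1 X8.00 Y14.38 E1.7206
G1 X4.90 Y13.10 E1.7626
G1 X3.00 Y8.50 E1.8250
G1 X3.87 Y6.40 E1.8535
G1 X0.00 Y8.00 E1.9060
G1 X-5.66 Y5.66 E1.9828
G1 X-8.00 Y0.00 E2.0597

At z = 8.6 mm: the r=8 cylinder contributes a regular 8-gon of circumradius 8; the cylinder at (9.5, 8.5): section is a regular 8-gon, circumradius r=6.5; the 24×23 cube at (9.5, 8) contributes its full rectangle; the cube at (8, 14) (footprint 14.5×24) is included at this height; Taking the union: the regions partially overlap (shared area 258.79 mm²), so overlapping operands fuse into one piece — 1 connected region. The outline is a single polygon with 20 vertices. Extrusion per mm of travel: 0.4 × 0.2 / (π × 1.425²) = 0.012540. Accumulating E over each segment gives final E = 2.0597.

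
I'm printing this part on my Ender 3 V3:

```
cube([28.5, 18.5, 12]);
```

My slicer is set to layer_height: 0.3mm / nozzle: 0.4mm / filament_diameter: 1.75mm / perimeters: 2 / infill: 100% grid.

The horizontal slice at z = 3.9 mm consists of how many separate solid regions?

1

At z = 3.9 mm: the cube (footprint 28.5×18.5) is included at this height. The result has 1 disconnected region.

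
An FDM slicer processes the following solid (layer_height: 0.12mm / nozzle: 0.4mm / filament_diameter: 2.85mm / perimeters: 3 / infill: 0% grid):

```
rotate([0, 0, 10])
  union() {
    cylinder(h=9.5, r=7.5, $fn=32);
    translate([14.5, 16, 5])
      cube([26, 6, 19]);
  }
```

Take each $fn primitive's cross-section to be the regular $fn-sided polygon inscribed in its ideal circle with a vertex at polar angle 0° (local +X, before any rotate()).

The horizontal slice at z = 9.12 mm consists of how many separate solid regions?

At z = 9.12 mm: the r=7.5 cylinder contributes a regular 32-gon of circumradius 7.5; the 26×6 cube at (14.5, 16) contributes its full rectangle; Merging all regions: the 2 present regions are separate (no shared area or edge), so areas and boundary lengths simply add and each stays a separate island — 2 connected regions; (whole slice rotated 10° about Z — lengths, areas and connectivity unchanged). The result has 2 disconnected regions.

2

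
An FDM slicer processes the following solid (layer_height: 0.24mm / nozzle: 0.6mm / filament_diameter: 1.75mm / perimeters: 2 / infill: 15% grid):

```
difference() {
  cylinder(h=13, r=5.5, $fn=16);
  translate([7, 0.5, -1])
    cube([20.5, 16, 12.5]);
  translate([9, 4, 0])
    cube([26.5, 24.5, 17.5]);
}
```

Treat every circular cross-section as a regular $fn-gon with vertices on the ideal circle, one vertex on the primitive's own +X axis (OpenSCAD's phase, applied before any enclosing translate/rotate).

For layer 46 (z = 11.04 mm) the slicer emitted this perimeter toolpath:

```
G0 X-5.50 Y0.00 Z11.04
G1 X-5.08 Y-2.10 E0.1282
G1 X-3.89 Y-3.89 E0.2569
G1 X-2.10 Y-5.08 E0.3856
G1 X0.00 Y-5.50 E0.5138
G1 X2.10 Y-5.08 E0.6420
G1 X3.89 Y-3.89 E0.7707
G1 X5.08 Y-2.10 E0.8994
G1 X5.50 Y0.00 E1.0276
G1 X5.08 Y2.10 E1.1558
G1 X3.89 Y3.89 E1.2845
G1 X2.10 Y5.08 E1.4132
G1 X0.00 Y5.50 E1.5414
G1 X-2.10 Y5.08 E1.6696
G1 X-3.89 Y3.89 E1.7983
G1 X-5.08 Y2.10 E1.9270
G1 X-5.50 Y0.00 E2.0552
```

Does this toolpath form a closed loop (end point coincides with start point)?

yes

Start point (G0): (-5.50, 0.00). End point (last G1): the path returns to the start — closed.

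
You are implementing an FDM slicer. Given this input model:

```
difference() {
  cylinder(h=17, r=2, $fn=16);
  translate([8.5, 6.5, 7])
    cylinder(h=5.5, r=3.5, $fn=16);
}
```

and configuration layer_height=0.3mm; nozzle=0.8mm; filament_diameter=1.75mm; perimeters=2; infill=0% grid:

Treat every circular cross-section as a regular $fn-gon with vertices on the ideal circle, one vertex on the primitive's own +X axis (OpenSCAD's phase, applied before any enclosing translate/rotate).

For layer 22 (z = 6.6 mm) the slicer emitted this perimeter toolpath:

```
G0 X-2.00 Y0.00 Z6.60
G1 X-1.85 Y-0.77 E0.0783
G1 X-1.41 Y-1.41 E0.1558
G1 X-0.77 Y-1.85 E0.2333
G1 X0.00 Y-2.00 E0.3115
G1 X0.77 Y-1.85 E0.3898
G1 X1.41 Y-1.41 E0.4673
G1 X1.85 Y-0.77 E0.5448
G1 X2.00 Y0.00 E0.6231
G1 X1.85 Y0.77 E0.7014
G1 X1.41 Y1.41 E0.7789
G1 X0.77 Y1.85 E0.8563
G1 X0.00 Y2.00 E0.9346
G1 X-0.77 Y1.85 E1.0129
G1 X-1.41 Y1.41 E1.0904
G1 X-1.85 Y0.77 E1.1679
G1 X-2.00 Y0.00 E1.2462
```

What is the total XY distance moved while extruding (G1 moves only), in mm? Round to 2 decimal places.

Sum the Euclidean lengths of each G1 segment: total = 12.49 mm.

12.49 mm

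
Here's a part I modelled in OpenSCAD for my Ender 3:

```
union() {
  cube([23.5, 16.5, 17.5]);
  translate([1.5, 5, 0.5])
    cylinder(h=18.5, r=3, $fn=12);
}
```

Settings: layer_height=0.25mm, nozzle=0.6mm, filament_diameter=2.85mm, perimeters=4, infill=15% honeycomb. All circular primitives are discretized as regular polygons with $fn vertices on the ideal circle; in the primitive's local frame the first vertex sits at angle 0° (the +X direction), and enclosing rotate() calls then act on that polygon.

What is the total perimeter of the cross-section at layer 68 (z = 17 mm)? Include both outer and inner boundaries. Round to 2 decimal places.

At z = 17 mm: the 23.5×16.5 cube contributes its full rectangle (perimeter 80.00 mm); the cylinder at (1.5, 5): section is a regular 12-gon, circumradius r=3 (perimeter = 2·12·3.000·sin(180°/12) = 18.63 mm); Merging all regions: the regions partially overlap (shared area 21.90 mm²), so the edge portions inside another operand are dropped and the merged outline is re-measured after clipping — boundary = 81.02 mm. Overall, the cross-section is a single solid region. Total boundary length (outer) = 81.02 mm.

81.02 mm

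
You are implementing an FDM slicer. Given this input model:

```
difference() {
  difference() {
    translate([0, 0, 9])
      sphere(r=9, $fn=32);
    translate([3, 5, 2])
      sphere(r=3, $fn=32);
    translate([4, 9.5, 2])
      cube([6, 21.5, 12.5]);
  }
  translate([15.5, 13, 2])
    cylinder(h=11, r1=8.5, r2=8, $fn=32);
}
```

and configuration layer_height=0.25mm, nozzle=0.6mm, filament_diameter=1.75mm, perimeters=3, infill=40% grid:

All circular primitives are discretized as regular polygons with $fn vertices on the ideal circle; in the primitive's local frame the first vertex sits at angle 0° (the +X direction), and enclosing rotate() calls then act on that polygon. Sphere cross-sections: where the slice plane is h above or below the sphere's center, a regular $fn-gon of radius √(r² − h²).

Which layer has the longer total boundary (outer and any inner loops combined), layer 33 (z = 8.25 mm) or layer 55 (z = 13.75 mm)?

Layer 33 (z = 8.25): the sphere: section is a regular 32-gon, circumradius = √(r²−h²) = √(9²−0.75²) = 8.969 (perimeter = 2·32·8.969·sin(180°/32) = 56.26 mm); the sphere at (3, 5) is absent (|z−center|=6.250 > r=3); the 6×21.5 cube at (4, 9.5) contributes its full rectangle (perimeter 55.00 mm); Taking the first minus the rest: starting from the r=9 sphere, the 6×21.5 cube at (4, 9.5) misses the remaining region (no effect) — boundary = 56.26 mm; the cone at (15.5, 13) (r1=8.5→r2=8) has section circumradius 8.216 here — a regular 32-gon (perimeter = 2·32·8.216·sin(180°/32) = 51.54 mm); After the difference (first − rest): starting from the result so far, the cone at (15.5, 13) misses the remaining region (no effect) — boundary = 56.26 mm. So its perimeter = 56.26 mm. Layer 55 (z = 13.75): the r=9 sphere contributes a regular 32-gon of circumradius √(9²−4.75²) = 7.644 (perimeter = 2·32·7.644·sin(180°/32) = 47.95 mm); the sphere at (3, 5) is not intersected at this z (|z−center|=11.750 > r=3); the cube at (4, 9.5) is present — its section is the full 6×21.5 rectangle (perimeter 55.00 mm); After the difference (first − rest): starting from the r=9 sphere, the 6×21.5 cube at (4, 9.5) misses the remaining region (no effect) — boundary = 47.95 mm; the cone at (15.5, 13) is not intersected at this z (z outside [2, 13]); Taking the first minus the rest: none of the subtracted shapes is present at this height, so the result so far is unchanged — boundary = 47.95 mm. So its perimeter = 47.95 mm. Layer 33 is larger (56.26 vs 47.95 mm).

layer 33 (z = 8.25 mm)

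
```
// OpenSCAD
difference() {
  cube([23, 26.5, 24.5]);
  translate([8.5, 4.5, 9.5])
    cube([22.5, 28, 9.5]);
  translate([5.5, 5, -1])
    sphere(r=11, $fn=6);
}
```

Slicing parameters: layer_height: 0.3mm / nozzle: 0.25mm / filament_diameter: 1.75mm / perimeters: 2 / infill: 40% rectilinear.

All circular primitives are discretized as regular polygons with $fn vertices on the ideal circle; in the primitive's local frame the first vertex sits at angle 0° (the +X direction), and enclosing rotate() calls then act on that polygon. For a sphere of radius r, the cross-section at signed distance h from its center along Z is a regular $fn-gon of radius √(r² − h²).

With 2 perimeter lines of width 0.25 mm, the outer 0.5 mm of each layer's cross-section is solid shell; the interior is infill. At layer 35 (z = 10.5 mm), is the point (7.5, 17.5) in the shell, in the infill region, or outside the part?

infill

At z = 10.5 mm: the cube is present — its section is the full 23×26.5 rectangle; the 22.5×28 cube at (8.5, 4.5) contributes its full rectangle; the sphere at (5.5, 5) is absent (|z−center|=11.500 > r=11); After the difference (first − rest): starting from the 23×26.5 cube, the 22.5×28 cube at (8.5, 4.5) partially overlaps it — only the 319.00 mm² overlap (of its 630.00 mm²) is removed, clipping the outline — 1 connected region. Overall, the cross-section is a single solid region. The nearest boundary edge runs (8.50, 26.50)→(8.50, 4.50); distance from the point to it = 1.00 mm. The point is inside the cross-section and 1.00 mm from the nearest boundary — more than the 0.5 mm shell width (2 × 0.25), so it's in the infill interior.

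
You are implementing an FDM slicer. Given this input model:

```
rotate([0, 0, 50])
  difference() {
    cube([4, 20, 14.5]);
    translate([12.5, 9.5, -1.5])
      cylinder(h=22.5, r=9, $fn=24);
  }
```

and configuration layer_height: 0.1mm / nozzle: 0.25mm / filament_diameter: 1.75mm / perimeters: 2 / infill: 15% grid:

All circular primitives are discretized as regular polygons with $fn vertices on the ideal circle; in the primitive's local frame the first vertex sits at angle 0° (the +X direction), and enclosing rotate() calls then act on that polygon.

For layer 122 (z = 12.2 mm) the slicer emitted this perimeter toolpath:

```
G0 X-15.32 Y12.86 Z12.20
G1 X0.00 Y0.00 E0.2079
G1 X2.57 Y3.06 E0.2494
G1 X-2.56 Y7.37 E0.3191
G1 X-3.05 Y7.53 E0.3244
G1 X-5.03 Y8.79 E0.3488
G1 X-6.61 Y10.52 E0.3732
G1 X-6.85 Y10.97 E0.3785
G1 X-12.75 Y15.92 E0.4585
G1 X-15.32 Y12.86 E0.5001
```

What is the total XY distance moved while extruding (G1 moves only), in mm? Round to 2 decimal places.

48.11 mm

Sum the Euclidean lengths of each G1 segment: total = 48.11 mm.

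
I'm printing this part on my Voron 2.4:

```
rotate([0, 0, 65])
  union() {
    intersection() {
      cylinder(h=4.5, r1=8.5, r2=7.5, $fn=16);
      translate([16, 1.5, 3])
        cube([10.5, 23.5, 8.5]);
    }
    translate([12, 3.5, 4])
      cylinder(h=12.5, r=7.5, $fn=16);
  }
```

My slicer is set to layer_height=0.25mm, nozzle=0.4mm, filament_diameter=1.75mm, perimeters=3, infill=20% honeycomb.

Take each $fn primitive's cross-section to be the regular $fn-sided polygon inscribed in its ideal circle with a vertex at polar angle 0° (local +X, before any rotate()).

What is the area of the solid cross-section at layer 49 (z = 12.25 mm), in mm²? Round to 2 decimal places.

At z = 12.25 mm: the cone is absent (z outside [0, 4.5]); the cube at (16, 1.5) does not reach this height (z outside [3, 11.5]); Taking the intersection: at least one operand is absent at this height, so nothing remains; the cylinder at (12, 3.5): section is a regular 16-gon, circumradius r=7.5 (area = (16/2)·7.500²·sin(360°/16) = 172.21 mm²); Merging all regions: only the r=7.5 cylinder at (12, 3.5) is present, so the union is just that shape — area = 172.21 mm²; (whole slice rotated 65° about Z — lengths, areas and connectivity unchanged). Overall, the cross-section is a single solid region. Net area = 172.21 mm².

172.21 mm²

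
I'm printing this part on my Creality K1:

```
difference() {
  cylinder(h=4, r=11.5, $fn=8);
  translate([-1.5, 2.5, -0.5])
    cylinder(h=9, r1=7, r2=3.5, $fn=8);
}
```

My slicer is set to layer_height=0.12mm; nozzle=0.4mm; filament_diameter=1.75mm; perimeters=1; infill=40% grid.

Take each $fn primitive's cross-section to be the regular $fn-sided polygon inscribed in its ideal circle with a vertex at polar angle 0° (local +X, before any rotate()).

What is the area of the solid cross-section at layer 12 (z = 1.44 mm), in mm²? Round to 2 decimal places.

At z = 1.44 mm: the r=11.5 cylinder contributes a regular 8-gon of circumradius 11.5 (area = (8/2)·11.500²·sin(360°/8) = 374.06 mm²); the cone at (-1.5, 2.5) contributes a regular 8-gon of circumradius 6.246 (interpolated between r1=7 and r2=3.5 at t=0.216) (area = (8/2)·6.246²·sin(360°/8) = 110.33 mm²); Taking the first minus the rest: starting from the r=11.5 cylinder (374.06 mm²), the cone at (-1.5, 2.5) lies wholly inside it (removes its full 110.33 mm² and its 38.24 mm outline becomes a hole wall) — area = 263.73 mm². Overall, the cross-section is one region with 1 hole. Net area = 263.73 mm².

263.73 mm²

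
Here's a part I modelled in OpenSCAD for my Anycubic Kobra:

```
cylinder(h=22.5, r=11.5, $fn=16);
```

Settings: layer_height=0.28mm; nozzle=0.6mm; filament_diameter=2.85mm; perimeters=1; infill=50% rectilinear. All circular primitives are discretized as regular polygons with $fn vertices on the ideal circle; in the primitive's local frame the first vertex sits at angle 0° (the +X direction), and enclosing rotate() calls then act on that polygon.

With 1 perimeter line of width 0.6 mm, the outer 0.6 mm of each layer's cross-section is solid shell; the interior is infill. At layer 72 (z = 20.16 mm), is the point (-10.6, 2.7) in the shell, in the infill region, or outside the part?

shell

At z = 20.16 mm: the cylinder: section is a regular 16-gon, circumradius r=11.5. Overall, the cross-section is a single solid region. The nearest boundary edge runs (-10.62, 4.40)→(-11.50, 0.00); distance from the point to it = 0.36 mm. The point is inside the cross-section, 0.36 mm from the nearest boundary — within the 0.6 mm shell band (1 × 0.6).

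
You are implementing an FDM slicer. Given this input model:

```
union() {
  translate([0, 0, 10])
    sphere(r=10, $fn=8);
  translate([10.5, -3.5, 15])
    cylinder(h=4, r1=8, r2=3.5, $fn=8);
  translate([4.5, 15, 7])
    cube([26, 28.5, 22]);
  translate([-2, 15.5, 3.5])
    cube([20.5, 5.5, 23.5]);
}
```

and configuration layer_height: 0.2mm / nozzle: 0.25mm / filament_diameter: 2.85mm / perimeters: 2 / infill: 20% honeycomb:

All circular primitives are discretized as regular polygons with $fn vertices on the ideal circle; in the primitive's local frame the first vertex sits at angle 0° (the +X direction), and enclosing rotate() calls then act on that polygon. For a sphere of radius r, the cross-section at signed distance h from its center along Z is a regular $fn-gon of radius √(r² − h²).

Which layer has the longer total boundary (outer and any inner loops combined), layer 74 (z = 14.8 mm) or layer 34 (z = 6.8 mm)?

layer 74 (z = 14.8 mm)

Layer 74 (z = 14.8): the sphere: section is a regular 8-gon, circumradius = √(r²−h²) = √(10²−4.8²) = 8.773 (perimeter = 2·8·8.773·sin(180°/8) = 53.71 mm); the cone at (10.5, -3.5) is not intersected at this z (z outside [15, 19]); the cube at (4.5, 15) is present — its section is the full 26×28.5 rectangle (perimeter 109.00 mm); the cube at (-2, 15.5) (footprint 20.5×5.5) is included at this height (perimeter 52.00 mm); Taking the union: the regions partially overlap (shared area 77.00 mm²), so the edge portions inside another operand are dropped and the merged outline is re-measured after clipping — boundary = 175.71 mm. So its perimeter = 175.71 mm. Layer 34 (z = 6.8): the r=10 sphere slices to a regular 8-gon of circumradius 9.474 (√(r²−h²) with h=3.2 from center) (perimeter = 2·8·9.474·sin(180°/8) = 58.01 mm); the cone at (10.5, -3.5) is absent (z outside [15, 19]); the cube at (4.5, 15) does not reach this height (z outside [7, 29]); the cube at (-2, 15.5) is present — its section is the full 20.5×5.5 rectangle (perimeter 52.00 mm); Taking the union: the 2 present regions are separate (no shared area or edge), so areas and boundary lengths simply add and each stays a separate island — boundary = 110.01 mm. So its perimeter = 110.01 mm. Layer 74 is larger (175.71 vs 110.01 mm).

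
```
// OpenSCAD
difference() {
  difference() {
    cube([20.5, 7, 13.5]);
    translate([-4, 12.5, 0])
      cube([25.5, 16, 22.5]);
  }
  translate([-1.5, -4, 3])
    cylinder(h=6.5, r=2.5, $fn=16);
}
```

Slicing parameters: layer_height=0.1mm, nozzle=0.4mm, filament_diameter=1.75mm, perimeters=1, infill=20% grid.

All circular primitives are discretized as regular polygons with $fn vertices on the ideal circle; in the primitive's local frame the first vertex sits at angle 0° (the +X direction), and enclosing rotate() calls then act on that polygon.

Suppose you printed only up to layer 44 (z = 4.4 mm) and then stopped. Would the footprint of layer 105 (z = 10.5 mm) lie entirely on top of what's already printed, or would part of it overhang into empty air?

Compare the two slices. At z = 4.4: the cube (footprint 20.5×7) is included at this height (area 143.50 mm²); the 25.5×16 cube at (-4, 12.5) contributes its full rectangle (area 408.00 mm²); Taking the first minus the rest: starting from the 20.5×7 cube (143.50 mm²), the 25.5×16 cube at (-4, 12.5) misses the remaining region (no effect) — area = 143.50 mm²; the r=2.5 cylinder at (-1.5, -4) contributes a regular 16-gon of circumradius 2.5 (area = (16/2)·2.500²·sin(360°/16) = 19.13 mm²); Taking the first minus the rest: starting from the result so far (143.50 mm²), the r=2.5 cylinder at (-1.5, -4) misses the remaining region (no effect) — area = 143.50 mm². At z = 10.5: the 20.5×7 cube contributes its full rectangle (area 143.50 mm²); the cube at (-4, 12.5) is present — its section is the full 25.5×16 rectangle (area 408.00 mm²); After the difference (first − rest): starting from the 20.5×7 cube (143.50 mm²), the 25.5×16 cube at (-4, 12.5) misses the remaining region (no effect) — area = 143.50 mm²; the cylinder at (-1.5, -4) does not reach this height (z outside [3, 9.5]); After the difference (first − rest): none of the subtracted shapes is present at this height, so the result so far is unchanged — area = 143.50 mm². Checking containment: the cross-section at z = 10.5 is a subset of the cross-section at z = 4.4.

entirely on top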